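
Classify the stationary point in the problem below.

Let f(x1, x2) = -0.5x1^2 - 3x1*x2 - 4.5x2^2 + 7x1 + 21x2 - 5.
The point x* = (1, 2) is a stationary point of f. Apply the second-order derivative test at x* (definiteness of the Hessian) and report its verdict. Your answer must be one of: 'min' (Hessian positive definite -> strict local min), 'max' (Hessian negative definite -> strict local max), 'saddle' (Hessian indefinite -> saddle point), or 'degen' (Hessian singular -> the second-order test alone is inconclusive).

Compute the Hessian H = grad^2 f:
  H = [[-1, -3], [-3, -9]]
Verify stationarity: grad f(x*) = H x* + g = (0, 0).
Eigenvalues of H: -10, 0.
H has a zero eigenvalue (singular; negative semidefinite but not definite), so H is neither positive definite, negative definite, nor indefinite. The second-order test alone is inconclusive -> degen.
(Indeed, f is constant along the null direction of H through x*, so x* is not a strict local extremum.)

degen


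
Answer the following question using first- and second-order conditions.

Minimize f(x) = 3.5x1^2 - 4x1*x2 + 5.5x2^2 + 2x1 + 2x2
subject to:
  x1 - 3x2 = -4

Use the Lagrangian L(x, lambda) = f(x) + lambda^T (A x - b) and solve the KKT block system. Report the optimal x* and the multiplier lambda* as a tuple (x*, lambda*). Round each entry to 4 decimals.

Form the Lagrangian:
  L(x, lambda) = (1/2) x^T Q x + c^T x + lambda^T (A x - b)
Stationarity (grad_x L = 0): Q x + c + A^T lambda = 0.
Primal feasibility: A x = b.

This gives the KKT block system:
  [ Q   A^T ] [ x     ]   [-c ]
  [ A    0  ] [ lambda ] = [ b ]

Solving the linear system:
  x*      = (-0.4, 1.2)
  lambda* = (5.6)
  f(x*)   = 12

x* = (-0.4, 1.2), lambda* = (5.6)


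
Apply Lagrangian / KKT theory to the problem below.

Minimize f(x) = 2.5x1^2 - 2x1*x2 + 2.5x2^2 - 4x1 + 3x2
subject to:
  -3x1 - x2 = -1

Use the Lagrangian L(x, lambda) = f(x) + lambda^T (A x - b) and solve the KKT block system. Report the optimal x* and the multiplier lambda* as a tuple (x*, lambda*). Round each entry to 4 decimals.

Form the Lagrangian:
  L(x, lambda) = (1/2) x^T Q x + c^T x + lambda^T (A x - b)
Stationarity (grad_x L = 0): Q x + c + A^T lambda = 0.
Primal feasibility: A x = b.

This gives the KKT block system:
  [ Q   A^T ] [ x     ]   [-c ]
  [ A    0  ] [ lambda ] = [ b ]

Solving the linear system:
  x*      = (0.4839, -0.4516)
  lambda* = (-0.2258)
  f(x*)   = -1.7581

x* = (0.4839, -0.4516), lambda* = (-0.2258)


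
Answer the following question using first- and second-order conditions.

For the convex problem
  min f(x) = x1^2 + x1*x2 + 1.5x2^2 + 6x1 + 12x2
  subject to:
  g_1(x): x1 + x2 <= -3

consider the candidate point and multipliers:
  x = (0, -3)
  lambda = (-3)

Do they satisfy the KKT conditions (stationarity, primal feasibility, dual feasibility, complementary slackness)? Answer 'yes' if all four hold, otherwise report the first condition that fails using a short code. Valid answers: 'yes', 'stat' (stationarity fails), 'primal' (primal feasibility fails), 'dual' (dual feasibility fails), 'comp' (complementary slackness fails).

Gradient of f: grad f(x) = Q x + c = (3, 3)
Constraint values g_i(x) = a_i^T x - b_i:
  g_1((0, -3)) = 0
Stationarity residual: grad f(x) + sum_i lambda_i a_i = (0, 0)
  -> stationarity OK
Primal feasibility (all g_i <= 0): OK
Dual feasibility (all lambda_i >= 0): FAILS
Complementary slackness (lambda_i * g_i(x) = 0 for all i): OK

Verdict: the first failing condition is dual_feasibility -> dual.

dual


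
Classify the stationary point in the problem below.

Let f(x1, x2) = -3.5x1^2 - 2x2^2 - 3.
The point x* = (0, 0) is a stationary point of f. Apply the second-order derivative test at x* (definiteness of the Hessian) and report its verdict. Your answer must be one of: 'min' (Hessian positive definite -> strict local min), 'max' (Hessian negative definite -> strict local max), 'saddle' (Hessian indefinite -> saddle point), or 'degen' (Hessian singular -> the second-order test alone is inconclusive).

Compute the Hessian H = grad^2 f:
  H = [[-7, 0], [0, -4]]
Verify stationarity: grad f(x*) = H x* + g = (0, 0).
Eigenvalues of H: -7, -4.
Both eigenvalues < 0, so H is negative definite -> x* is a strict local max.

max


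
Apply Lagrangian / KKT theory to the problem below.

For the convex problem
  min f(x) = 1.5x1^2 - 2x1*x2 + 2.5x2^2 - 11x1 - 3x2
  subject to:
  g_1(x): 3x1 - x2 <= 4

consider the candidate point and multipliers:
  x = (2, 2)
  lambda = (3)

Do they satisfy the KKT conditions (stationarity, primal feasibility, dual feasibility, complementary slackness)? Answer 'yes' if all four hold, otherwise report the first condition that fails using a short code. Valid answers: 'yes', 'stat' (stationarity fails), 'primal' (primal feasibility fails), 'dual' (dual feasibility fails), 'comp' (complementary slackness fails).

Gradient of f: grad f(x) = Q x + c = (-9, 3)
Constraint values g_i(x) = a_i^T x - b_i:
  g_1((2, 2)) = 0
Stationarity residual: grad f(x) + sum_i lambda_i a_i = (0, 0)
  -> stationarity OK
Primal feasibility (all g_i <= 0): OK
Dual feasibility (all lambda_i >= 0): OK
Complementary slackness (lambda_i * g_i(x) = 0 for all i): OK

Verdict: yes, KKT holds.

yes


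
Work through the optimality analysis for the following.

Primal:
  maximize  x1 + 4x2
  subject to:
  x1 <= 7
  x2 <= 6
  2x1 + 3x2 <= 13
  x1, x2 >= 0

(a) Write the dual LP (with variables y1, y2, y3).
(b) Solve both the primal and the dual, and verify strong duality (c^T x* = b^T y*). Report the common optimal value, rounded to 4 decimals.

The standard primal-dual pair for 'max c^T x s.t. A x <= b, x >= 0' is:
  Dual:  min b^T y  s.t.  A^T y >= c,  y >= 0.

So the dual LP is:
  minimize  7y1 + 6y2 + 13y3
  subject to:
    y1 + 2y3 >= 1
    y2 + 3y3 >= 4
    y1, y2, y3 >= 0

Solving the primal: x* = (0, 4.3333).
  primal value c^T x* = 17.3333.
Solving the dual: y* = (0, 0, 1.3333).
  dual value b^T y* = 17.3333.
Strong duality: c^T x* = b^T y*. Confirmed.

17.3333


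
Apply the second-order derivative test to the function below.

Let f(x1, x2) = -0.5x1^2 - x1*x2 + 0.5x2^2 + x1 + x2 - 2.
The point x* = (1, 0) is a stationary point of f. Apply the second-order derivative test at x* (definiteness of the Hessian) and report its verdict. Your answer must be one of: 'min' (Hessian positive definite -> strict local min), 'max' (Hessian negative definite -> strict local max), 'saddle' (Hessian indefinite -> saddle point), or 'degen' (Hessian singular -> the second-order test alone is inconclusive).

Compute the Hessian H = grad^2 f:
  H = [[-1, -1], [-1, 1]]
Verify stationarity: grad f(x*) = H x* + g = (0, 0).
Eigenvalues of H: -1.4142, 1.4142.
Eigenvalues have mixed signs, so H is indefinite -> x* is a saddle point.

saddle


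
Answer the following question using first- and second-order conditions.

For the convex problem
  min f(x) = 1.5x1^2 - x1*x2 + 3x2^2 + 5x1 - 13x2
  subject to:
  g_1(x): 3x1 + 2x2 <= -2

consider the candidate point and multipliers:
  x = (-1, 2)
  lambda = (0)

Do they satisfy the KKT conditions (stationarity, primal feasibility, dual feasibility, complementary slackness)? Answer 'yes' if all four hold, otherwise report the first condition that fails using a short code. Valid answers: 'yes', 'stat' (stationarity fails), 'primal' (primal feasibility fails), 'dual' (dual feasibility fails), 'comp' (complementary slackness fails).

Gradient of f: grad f(x) = Q x + c = (0, 0)
Constraint values g_i(x) = a_i^T x - b_i:
  g_1((-1, 2)) = 3
Stationarity residual: grad f(x) + sum_i lambda_i a_i = (0, 0)
  -> stationarity OK
Primal feasibility (all g_i <= 0): FAILS
Dual feasibility (all lambda_i >= 0): OK
Complementary slackness (lambda_i * g_i(x) = 0 for all i): OK

Verdict: the first failing condition is primal_feasibility -> primal.

primal


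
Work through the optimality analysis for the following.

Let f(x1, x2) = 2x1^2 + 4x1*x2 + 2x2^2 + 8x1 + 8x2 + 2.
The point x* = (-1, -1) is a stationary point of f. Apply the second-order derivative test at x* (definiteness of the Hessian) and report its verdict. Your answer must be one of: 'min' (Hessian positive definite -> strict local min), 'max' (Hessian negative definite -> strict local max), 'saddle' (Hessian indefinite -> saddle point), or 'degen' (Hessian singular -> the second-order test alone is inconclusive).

Compute the Hessian H = grad^2 f:
  H = [[4, 4], [4, 4]]
Verify stationarity: grad f(x*) = H x* + g = (0, 0).
Eigenvalues of H: 0, 8.
H has a zero eigenvalue (singular; positive semidefinite but not definite), so H is neither positive definite, negative definite, nor indefinite. The second-order test alone is inconclusive -> degen.
(Indeed, f is constant along the null direction of H through x*, so x* is not a strict local extremum.)

degen


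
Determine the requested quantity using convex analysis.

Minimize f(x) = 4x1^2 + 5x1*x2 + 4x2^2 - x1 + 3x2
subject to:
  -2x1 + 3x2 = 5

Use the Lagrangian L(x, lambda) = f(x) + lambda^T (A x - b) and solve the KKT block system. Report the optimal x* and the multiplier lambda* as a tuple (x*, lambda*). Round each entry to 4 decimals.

Form the Lagrangian:
  L(x, lambda) = (1/2) x^T Q x + c^T x + lambda^T (A x - b)
Stationarity (grad_x L = 0): Q x + c + A^T lambda = 0.
Primal feasibility: A x = b.

This gives the KKT block system:
  [ Q   A^T ] [ x     ]   [-c ]
  [ A    0  ] [ lambda ] = [ b ]

Solving the linear system:
  x*      = (-1, 1)
  lambda* = (-2)
  f(x*)   = 7

x* = (-1, 1), lambda* = (-2)


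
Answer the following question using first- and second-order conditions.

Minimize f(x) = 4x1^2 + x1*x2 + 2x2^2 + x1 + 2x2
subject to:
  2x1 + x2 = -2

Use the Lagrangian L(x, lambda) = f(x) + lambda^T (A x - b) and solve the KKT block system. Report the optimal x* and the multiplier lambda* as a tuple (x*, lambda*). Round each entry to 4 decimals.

Form the Lagrangian:
  L(x, lambda) = (1/2) x^T Q x + c^T x + lambda^T (A x - b)
Stationarity (grad_x L = 0): Q x + c + A^T lambda = 0.
Primal feasibility: A x = b.

This gives the KKT block system:
  [ Q   A^T ] [ x     ]   [-c ]
  [ A    0  ] [ lambda ] = [ b ]

Solving the linear system:
  x*      = (-0.55, -0.9)
  lambda* = (2.15)
  f(x*)   = 0.975

x* = (-0.55, -0.9), lambda* = (2.15)


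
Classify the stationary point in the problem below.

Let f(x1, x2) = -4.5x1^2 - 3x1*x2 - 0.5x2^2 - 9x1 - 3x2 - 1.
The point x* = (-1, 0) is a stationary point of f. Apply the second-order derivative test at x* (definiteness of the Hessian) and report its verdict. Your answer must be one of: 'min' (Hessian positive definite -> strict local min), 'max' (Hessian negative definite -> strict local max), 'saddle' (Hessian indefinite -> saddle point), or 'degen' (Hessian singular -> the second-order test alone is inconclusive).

Compute the Hessian H = grad^2 f:
  H = [[-9, -3], [-3, -1]]
Verify stationarity: grad f(x*) = H x* + g = (0, 0).
Eigenvalues of H: -10, 0.
H has a zero eigenvalue (singular; negative semidefinite but not definite), so H is neither positive definite, negative definite, nor indefinite. The second-order test alone is inconclusive -> degen.
(Indeed, f is constant along the null direction of H through x*, so x* is not a strict local extremum.)

degen


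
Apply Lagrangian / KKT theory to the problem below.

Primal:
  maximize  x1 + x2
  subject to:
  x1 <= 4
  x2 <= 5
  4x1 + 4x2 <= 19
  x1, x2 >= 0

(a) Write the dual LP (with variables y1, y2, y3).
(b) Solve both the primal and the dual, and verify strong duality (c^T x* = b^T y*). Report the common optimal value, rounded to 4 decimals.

The standard primal-dual pair for 'max c^T x s.t. A x <= b, x >= 0' is:
  Dual:  min b^T y  s.t.  A^T y >= c,  y >= 0.

So the dual LP is:
  minimize  4y1 + 5y2 + 19y3
  subject to:
    y1 + 4y3 >= 1
    y2 + 4y3 >= 1
    y1, y2, y3 >= 0

Solving the primal: x* = (0, 4.75).
  primal value c^T x* = 4.75.
Solving the dual: y* = (0, 0, 0.25).
  dual value b^T y* = 4.75.
Strong duality: c^T x* = b^T y*. Confirmed.

4.75


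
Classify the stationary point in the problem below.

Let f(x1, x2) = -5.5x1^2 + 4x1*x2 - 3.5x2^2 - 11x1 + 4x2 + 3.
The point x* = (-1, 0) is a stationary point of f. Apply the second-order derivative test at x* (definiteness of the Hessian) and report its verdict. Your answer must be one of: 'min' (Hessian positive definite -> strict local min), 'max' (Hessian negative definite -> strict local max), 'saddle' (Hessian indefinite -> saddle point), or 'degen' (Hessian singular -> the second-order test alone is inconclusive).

Compute the Hessian H = grad^2 f:
  H = [[-11, 4], [4, -7]]
Verify stationarity: grad f(x*) = H x* + g = (0, 0).
Eigenvalues of H: -13.4721, -4.5279.
Both eigenvalues < 0, so H is negative definite -> x* is a strict local max.

max


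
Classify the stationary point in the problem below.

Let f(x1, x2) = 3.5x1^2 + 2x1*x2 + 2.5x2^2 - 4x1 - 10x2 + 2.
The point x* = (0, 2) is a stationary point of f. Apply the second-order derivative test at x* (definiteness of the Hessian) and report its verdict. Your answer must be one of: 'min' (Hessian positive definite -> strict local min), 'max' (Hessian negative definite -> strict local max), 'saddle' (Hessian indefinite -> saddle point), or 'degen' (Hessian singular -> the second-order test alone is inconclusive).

Compute the Hessian H = grad^2 f:
  H = [[7, 2], [2, 5]]
Verify stationarity: grad f(x*) = H x* + g = (0, 0).
Eigenvalues of H: 3.7639, 8.2361.
Both eigenvalues > 0, so H is positive definite -> x* is a strict local min.

min


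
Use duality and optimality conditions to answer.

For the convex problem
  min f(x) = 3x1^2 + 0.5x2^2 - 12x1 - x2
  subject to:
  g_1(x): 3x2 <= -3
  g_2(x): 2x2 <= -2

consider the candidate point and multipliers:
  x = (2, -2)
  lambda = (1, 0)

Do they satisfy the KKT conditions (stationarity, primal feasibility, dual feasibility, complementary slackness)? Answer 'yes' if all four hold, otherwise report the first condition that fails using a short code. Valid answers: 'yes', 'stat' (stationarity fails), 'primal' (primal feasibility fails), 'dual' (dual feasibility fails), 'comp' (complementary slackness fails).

Gradient of f: grad f(x) = Q x + c = (0, -3)
Constraint values g_i(x) = a_i^T x - b_i:
  g_1((2, -2)) = -3
  g_2((2, -2)) = -2
Stationarity residual: grad f(x) + sum_i lambda_i a_i = (0, 0)
  -> stationarity OK
Primal feasibility (all g_i <= 0): OK
Dual feasibility (all lambda_i >= 0): OK
Complementary slackness (lambda_i * g_i(x) = 0 for all i): FAILS

Verdict: the first failing condition is complementary_slackness -> comp.

comp


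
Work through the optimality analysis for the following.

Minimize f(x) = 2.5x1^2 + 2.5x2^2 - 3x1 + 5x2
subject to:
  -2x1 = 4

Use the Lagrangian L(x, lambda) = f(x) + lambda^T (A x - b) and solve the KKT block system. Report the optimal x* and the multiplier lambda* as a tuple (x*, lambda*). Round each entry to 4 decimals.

Form the Lagrangian:
  L(x, lambda) = (1/2) x^T Q x + c^T x + lambda^T (A x - b)
Stationarity (grad_x L = 0): Q x + c + A^T lambda = 0.
Primal feasibility: A x = b.

This gives the KKT block system:
  [ Q   A^T ] [ x     ]   [-c ]
  [ A    0  ] [ lambda ] = [ b ]

Solving the linear system:
  x*      = (-2, -1)
  lambda* = (-6.5)
  f(x*)   = 13.5

x* = (-2, -1), lambda* = (-6.5)


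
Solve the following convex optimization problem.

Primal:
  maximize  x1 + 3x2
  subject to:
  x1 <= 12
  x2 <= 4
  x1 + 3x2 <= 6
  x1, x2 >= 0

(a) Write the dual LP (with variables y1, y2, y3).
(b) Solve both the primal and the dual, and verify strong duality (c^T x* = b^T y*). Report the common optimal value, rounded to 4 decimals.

The standard primal-dual pair for 'max c^T x s.t. A x <= b, x >= 0' is:
  Dual:  min b^T y  s.t.  A^T y >= c,  y >= 0.

So the dual LP is:
  minimize  12y1 + 4y2 + 6y3
  subject to:
    y1 + y3 >= 1
    y2 + 3y3 >= 3
    y1, y2, y3 >= 0

Solving the primal: x* = (6, 0).
  primal value c^T x* = 6.
Solving the dual: y* = (0, 0, 1).
  dual value b^T y* = 6.
Strong duality: c^T x* = b^T y*. Confirmed.

6


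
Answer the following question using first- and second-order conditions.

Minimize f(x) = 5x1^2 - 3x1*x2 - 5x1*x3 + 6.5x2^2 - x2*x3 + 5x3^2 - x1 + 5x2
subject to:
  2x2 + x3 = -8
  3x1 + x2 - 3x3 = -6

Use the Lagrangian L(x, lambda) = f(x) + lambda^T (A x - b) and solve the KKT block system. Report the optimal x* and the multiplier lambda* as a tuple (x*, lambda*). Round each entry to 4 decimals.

Form the Lagrangian:
  L(x, lambda) = (1/2) x^T Q x + c^T x + lambda^T (A x - b)
Stationarity (grad_x L = 0): Q x + c + A^T lambda = 0.
Primal feasibility: A x = b.

This gives the KKT block system:
  [ Q   A^T ] [ x     ]   [-c ]
  [ A    0  ] [ lambda ] = [ b ]

Solving the linear system:
  x*      = (-2.7334, -3.1142, -1.7715)
  lambda* = (11.0677, 3.378)
  f(x*)   = 47.9859

x* = (-2.7334, -3.1142, -1.7715), lambda* = (11.0677, 3.378)


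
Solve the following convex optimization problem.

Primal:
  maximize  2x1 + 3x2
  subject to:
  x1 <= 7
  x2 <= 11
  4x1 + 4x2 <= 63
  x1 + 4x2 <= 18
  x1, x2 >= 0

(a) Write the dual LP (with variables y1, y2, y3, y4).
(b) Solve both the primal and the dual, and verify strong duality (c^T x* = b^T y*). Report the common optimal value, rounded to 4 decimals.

The standard primal-dual pair for 'max c^T x s.t. A x <= b, x >= 0' is:
  Dual:  min b^T y  s.t.  A^T y >= c,  y >= 0.

So the dual LP is:
  minimize  7y1 + 11y2 + 63y3 + 18y4
  subject to:
    y1 + 4y3 + y4 >= 2
    y2 + 4y3 + 4y4 >= 3
    y1, y2, y3, y4 >= 0

Solving the primal: x* = (7, 2.75).
  primal value c^T x* = 22.25.
Solving the dual: y* = (1.25, 0, 0, 0.75).
  dual value b^T y* = 22.25.
Strong duality: c^T x* = b^T y*. Confirmed.

22.25


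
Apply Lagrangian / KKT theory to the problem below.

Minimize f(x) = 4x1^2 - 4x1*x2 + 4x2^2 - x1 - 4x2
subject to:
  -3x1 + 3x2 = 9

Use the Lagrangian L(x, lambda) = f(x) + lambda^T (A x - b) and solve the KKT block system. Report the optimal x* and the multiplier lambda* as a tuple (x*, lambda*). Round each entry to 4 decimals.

Form the Lagrangian:
  L(x, lambda) = (1/2) x^T Q x + c^T x + lambda^T (A x - b)
Stationarity (grad_x L = 0): Q x + c + A^T lambda = 0.
Primal feasibility: A x = b.

This gives the KKT block system:
  [ Q   A^T ] [ x     ]   [-c ]
  [ A    0  ] [ lambda ] = [ b ]

Solving the linear system:
  x*      = (-0.875, 2.125)
  lambda* = (-5.5)
  f(x*)   = 20.9375

x* = (-0.875, 2.125), lambda* = (-5.5)


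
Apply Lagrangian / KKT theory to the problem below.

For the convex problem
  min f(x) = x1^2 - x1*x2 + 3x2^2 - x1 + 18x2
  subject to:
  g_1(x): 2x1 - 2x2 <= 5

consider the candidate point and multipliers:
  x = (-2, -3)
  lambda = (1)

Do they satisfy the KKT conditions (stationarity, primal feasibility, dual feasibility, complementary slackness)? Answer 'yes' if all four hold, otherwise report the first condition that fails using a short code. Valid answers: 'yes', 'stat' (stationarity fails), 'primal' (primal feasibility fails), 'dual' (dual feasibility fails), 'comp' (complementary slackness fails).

Gradient of f: grad f(x) = Q x + c = (-2, 2)
Constraint values g_i(x) = a_i^T x - b_i:
  g_1((-2, -3)) = -3
Stationarity residual: grad f(x) + sum_i lambda_i a_i = (0, 0)
  -> stationarity OK
Primal feasibility (all g_i <= 0): OK
Dual feasibility (all lambda_i >= 0): OK
Complementary slackness (lambda_i * g_i(x) = 0 for all i): FAILS

Verdict: the first failing condition is complementary_slackness -> comp.

comp


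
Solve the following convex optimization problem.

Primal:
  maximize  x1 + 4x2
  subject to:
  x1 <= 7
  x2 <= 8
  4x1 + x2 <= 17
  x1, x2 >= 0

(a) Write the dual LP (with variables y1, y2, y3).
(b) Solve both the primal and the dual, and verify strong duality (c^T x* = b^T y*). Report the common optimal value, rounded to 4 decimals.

The standard primal-dual pair for 'max c^T x s.t. A x <= b, x >= 0' is:
  Dual:  min b^T y  s.t.  A^T y >= c,  y >= 0.

So the dual LP is:
  minimize  7y1 + 8y2 + 17y3
  subject to:
    y1 + 4y3 >= 1
    y2 + y3 >= 4
    y1, y2, y3 >= 0

Solving the primal: x* = (2.25, 8).
  primal value c^T x* = 34.25.
Solving the dual: y* = (0, 3.75, 0.25).
  dual value b^T y* = 34.25.
Strong duality: c^T x* = b^T y*. Confirmed.

34.25


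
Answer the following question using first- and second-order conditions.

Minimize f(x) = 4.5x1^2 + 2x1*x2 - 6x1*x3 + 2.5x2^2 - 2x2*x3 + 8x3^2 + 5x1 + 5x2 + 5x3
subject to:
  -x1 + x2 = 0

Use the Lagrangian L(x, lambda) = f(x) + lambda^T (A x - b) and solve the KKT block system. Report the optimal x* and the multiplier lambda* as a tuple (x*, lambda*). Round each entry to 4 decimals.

Form the Lagrangian:
  L(x, lambda) = (1/2) x^T Q x + c^T x + lambda^T (A x - b)
Stationarity (grad_x L = 0): Q x + c + A^T lambda = 0.
Primal feasibility: A x = b.

This gives the KKT block system:
  [ Q   A^T ] [ x     ]   [-c ]
  [ A    0  ] [ lambda ] = [ b ]

Solving the linear system:
  x*      = (-0.8929, -0.8929, -0.7589)
  lambda* = (-0.2679)
  f(x*)   = -6.3616

x* = (-0.8929, -0.8929, -0.7589), lambda* = (-0.2679)


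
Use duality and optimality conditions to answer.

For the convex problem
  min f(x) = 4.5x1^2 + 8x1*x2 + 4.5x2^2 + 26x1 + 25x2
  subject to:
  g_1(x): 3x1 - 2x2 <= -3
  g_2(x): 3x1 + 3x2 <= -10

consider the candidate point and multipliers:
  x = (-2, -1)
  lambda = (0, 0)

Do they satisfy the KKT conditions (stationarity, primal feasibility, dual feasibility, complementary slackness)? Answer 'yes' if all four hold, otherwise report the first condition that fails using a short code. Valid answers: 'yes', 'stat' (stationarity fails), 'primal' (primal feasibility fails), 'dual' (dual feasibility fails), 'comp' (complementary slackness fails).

Gradient of f: grad f(x) = Q x + c = (0, 0)
Constraint values g_i(x) = a_i^T x - b_i:
  g_1((-2, -1)) = -1
  g_2((-2, -1)) = 1
Stationarity residual: grad f(x) + sum_i lambda_i a_i = (0, 0)
  -> stationarity OK
Primal feasibility (all g_i <= 0): FAILS
Dual feasibility (all lambda_i >= 0): OK
Complementary slackness (lambda_i * g_i(x) = 0 for all i): OK

Verdict: the first failing condition is primal_feasibility -> primal.

primal


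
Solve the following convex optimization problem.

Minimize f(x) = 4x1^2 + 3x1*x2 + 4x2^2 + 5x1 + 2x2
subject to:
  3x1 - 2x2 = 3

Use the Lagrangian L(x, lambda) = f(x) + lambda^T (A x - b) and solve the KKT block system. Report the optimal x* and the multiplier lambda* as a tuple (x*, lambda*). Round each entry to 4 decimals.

Form the Lagrangian:
  L(x, lambda) = (1/2) x^T Q x + c^T x + lambda^T (A x - b)
Stationarity (grad_x L = 0): Q x + c + A^T lambda = 0.
Primal feasibility: A x = b.

This gives the KKT block system:
  [ Q   A^T ] [ x     ]   [-c ]
  [ A    0  ] [ lambda ] = [ b ]

Solving the linear system:
  x*      = (0.4143, -0.8786)
  lambda* = (-1.8929)
  f(x*)   = 2.9964

x* = (0.4143, -0.8786), lambda* = (-1.8929)


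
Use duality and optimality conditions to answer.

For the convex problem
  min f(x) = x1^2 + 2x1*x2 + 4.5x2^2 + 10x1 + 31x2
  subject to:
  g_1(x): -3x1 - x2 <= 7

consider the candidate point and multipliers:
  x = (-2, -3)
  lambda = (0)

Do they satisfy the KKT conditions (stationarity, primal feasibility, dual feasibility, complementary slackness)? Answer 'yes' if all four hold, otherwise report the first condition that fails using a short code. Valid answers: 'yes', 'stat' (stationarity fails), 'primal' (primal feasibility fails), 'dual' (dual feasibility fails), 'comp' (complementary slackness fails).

Gradient of f: grad f(x) = Q x + c = (0, 0)
Constraint values g_i(x) = a_i^T x - b_i:
  g_1((-2, -3)) = 2
Stationarity residual: grad f(x) + sum_i lambda_i a_i = (0, 0)
  -> stationarity OK
Primal feasibility (all g_i <= 0): FAILS
Dual feasibility (all lambda_i >= 0): OK
Complementary slackness (lambda_i * g_i(x) = 0 for all i): OK

Verdict: the first failing condition is primal_feasibility -> primal.

primal


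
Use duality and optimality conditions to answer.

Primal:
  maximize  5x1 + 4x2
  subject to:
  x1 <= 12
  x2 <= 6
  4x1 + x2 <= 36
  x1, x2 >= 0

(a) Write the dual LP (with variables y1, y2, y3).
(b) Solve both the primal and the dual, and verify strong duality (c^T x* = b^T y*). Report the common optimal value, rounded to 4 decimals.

The standard primal-dual pair for 'max c^T x s.t. A x <= b, x >= 0' is:
  Dual:  min b^T y  s.t.  A^T y >= c,  y >= 0.

So the dual LP is:
  minimize  12y1 + 6y2 + 36y3
  subject to:
    y1 + 4y3 >= 5
    y2 + y3 >= 4
    y1, y2, y3 >= 0

Solving the primal: x* = (7.5, 6).
  primal value c^T x* = 61.5.
Solving the dual: y* = (0, 2.75, 1.25).
  dual value b^T y* = 61.5.
Strong duality: c^T x* = b^T y*. Confirmed.

61.5


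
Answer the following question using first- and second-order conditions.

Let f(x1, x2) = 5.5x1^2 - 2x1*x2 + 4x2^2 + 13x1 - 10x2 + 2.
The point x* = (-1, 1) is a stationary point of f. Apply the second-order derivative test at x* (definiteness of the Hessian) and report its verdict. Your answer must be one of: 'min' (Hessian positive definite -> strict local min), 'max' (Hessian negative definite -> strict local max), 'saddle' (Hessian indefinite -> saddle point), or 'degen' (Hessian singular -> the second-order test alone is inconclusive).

Compute the Hessian H = grad^2 f:
  H = [[11, -2], [-2, 8]]
Verify stationarity: grad f(x*) = H x* + g = (0, 0).
Eigenvalues of H: 7, 12.
Both eigenvalues > 0, so H is positive definite -> x* is a strict local min.

min


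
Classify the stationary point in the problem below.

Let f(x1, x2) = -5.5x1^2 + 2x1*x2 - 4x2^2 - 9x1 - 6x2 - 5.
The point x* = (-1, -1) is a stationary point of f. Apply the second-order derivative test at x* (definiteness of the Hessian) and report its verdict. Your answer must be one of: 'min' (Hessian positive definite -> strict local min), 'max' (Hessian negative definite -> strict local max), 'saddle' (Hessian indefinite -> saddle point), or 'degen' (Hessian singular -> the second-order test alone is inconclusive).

Compute the Hessian H = grad^2 f:
  H = [[-11, 2], [2, -8]]
Verify stationarity: grad f(x*) = H x* + g = (0, 0).
Eigenvalues of H: -12, -7.
Both eigenvalues < 0, so H is negative definite -> x* is a strict local max.

max


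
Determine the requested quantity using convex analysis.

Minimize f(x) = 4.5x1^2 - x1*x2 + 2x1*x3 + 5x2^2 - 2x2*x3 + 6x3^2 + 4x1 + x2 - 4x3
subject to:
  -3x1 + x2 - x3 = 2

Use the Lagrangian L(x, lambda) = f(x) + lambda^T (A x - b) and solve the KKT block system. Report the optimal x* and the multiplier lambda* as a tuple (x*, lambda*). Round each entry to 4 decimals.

Form the Lagrangian:
  L(x, lambda) = (1/2) x^T Q x + c^T x + lambda^T (A x - b)
Stationarity (grad_x L = 0): Q x + c + A^T lambda = 0.
Primal feasibility: A x = b.

This gives the KKT block system:
  [ Q   A^T ] [ x     ]   [-c ]
  [ A    0  ] [ lambda ] = [ b ]

Solving the linear system:
  x*      = (-0.8055, -0.02, 0.3966)
  lambda* = (-0.8122)
  f(x*)   = -1.602

x* = (-0.8055, -0.02, 0.3966), lambda* = (-0.8122)


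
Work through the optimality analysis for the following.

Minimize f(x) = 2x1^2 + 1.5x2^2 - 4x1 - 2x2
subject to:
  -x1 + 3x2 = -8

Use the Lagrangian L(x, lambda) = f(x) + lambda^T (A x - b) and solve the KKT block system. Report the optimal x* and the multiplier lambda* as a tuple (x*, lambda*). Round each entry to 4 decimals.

Form the Lagrangian:
  L(x, lambda) = (1/2) x^T Q x + c^T x + lambda^T (A x - b)
Stationarity (grad_x L = 0): Q x + c + A^T lambda = 0.
Primal feasibility: A x = b.

This gives the KKT block system:
  [ Q   A^T ] [ x     ]   [-c ]
  [ A    0  ] [ lambda ] = [ b ]

Solving the linear system:
  x*      = (1.6923, -2.1026)
  lambda* = (2.7692)
  f(x*)   = 9.7949

x* = (1.6923, -2.1026), lambda* = (2.7692)


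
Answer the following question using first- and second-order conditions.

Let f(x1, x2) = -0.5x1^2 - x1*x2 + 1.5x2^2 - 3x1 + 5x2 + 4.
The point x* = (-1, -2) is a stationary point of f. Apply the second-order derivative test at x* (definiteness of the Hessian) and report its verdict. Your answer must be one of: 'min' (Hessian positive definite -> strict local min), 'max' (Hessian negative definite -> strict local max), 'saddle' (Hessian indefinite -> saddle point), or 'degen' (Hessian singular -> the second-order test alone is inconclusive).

Compute the Hessian H = grad^2 f:
  H = [[-1, -1], [-1, 3]]
Verify stationarity: grad f(x*) = H x* + g = (0, 0).
Eigenvalues of H: -1.2361, 3.2361.
Eigenvalues have mixed signs, so H is indefinite -> x* is a saddle point.

saddle


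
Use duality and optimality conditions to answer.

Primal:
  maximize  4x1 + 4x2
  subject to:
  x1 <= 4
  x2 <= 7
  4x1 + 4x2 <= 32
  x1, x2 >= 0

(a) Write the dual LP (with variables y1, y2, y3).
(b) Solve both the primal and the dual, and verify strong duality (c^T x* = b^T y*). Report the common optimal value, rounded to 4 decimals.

The standard primal-dual pair for 'max c^T x s.t. A x <= b, x >= 0' is:
  Dual:  min b^T y  s.t.  A^T y >= c,  y >= 0.

So the dual LP is:
  minimize  4y1 + 7y2 + 32y3
  subject to:
    y1 + 4y3 >= 4
    y2 + 4y3 >= 4
    y1, y2, y3 >= 0

Solving the primal: x* = (1, 7).
  primal value c^T x* = 32.
Solving the dual: y* = (0, 0, 1).
  dual value b^T y* = 32.
Strong duality: c^T x* = b^T y*. Confirmed.

32


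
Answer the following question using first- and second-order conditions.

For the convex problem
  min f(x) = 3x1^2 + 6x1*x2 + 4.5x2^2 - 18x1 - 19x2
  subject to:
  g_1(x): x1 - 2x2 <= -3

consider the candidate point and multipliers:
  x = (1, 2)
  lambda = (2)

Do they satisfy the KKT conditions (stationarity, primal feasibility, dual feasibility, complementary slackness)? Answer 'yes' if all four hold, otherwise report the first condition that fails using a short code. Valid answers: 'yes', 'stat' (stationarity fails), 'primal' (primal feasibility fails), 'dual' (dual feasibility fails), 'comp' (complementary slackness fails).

Gradient of f: grad f(x) = Q x + c = (0, 5)
Constraint values g_i(x) = a_i^T x - b_i:
  g_1((1, 2)) = 0
Stationarity residual: grad f(x) + sum_i lambda_i a_i = (2, 1)
  -> stationarity FAILS
Primal feasibility (all g_i <= 0): OK
Dual feasibility (all lambda_i >= 0): OK
Complementary slackness (lambda_i * g_i(x) = 0 for all i): OK

Verdict: the first failing condition is stationarity -> stat.

stat


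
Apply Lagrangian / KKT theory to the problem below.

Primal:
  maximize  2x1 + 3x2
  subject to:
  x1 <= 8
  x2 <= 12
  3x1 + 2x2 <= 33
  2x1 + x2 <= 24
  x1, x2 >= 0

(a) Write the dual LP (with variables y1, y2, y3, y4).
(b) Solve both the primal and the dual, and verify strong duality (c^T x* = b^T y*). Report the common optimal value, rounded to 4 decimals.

The standard primal-dual pair for 'max c^T x s.t. A x <= b, x >= 0' is:
  Dual:  min b^T y  s.t.  A^T y >= c,  y >= 0.

So the dual LP is:
  minimize  8y1 + 12y2 + 33y3 + 24y4
  subject to:
    y1 + 3y3 + 2y4 >= 2
    y2 + 2y3 + y4 >= 3
    y1, y2, y3, y4 >= 0

Solving the primal: x* = (3, 12).
  primal value c^T x* = 42.
Solving the dual: y* = (0, 1.6667, 0.6667, 0).
  dual value b^T y* = 42.
Strong duality: c^T x* = b^T y*. Confirmed.

42


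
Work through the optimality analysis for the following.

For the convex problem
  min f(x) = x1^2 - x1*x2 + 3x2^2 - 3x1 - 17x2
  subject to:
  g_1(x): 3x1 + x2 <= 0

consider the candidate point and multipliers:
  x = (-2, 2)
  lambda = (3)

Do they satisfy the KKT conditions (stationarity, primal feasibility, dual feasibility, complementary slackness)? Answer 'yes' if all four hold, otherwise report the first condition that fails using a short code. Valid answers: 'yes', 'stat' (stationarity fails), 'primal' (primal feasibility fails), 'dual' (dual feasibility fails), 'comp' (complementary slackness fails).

Gradient of f: grad f(x) = Q x + c = (-9, -3)
Constraint values g_i(x) = a_i^T x - b_i:
  g_1((-2, 2)) = -4
Stationarity residual: grad f(x) + sum_i lambda_i a_i = (0, 0)
  -> stationarity OK
Primal feasibility (all g_i <= 0): OK
Dual feasibility (all lambda_i >= 0): OK
Complementary slackness (lambda_i * g_i(x) = 0 for all i): FAILS

Verdict: the first failing condition is complementary_slackness -> comp.

comp


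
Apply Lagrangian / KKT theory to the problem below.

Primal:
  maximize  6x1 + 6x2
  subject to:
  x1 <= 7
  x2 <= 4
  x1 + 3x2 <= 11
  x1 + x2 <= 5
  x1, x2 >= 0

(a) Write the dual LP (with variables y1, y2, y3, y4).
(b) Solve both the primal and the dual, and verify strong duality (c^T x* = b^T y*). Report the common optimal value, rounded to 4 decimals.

The standard primal-dual pair for 'max c^T x s.t. A x <= b, x >= 0' is:
  Dual:  min b^T y  s.t.  A^T y >= c,  y >= 0.

So the dual LP is:
  minimize  7y1 + 4y2 + 11y3 + 5y4
  subject to:
    y1 + y3 + y4 >= 6
    y2 + 3y3 + y4 >= 6
    y1, y2, y3, y4 >= 0

Solving the primal: x* = (5, 0).
  primal value c^T x* = 30.
Solving the dual: y* = (0, 0, 0, 6).
  dual value b^T y* = 30.
Strong duality: c^T x* = b^T y*. Confirmed.

30


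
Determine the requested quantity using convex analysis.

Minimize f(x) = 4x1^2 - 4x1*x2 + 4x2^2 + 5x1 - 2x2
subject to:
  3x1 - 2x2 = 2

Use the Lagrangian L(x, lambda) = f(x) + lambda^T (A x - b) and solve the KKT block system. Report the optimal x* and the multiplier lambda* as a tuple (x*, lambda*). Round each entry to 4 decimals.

Form the Lagrangian:
  L(x, lambda) = (1/2) x^T Q x + c^T x + lambda^T (A x - b)
Stationarity (grad_x L = 0): Q x + c + A^T lambda = 0.
Primal feasibility: A x = b.

This gives the KKT block system:
  [ Q   A^T ] [ x     ]   [-c ]
  [ A    0  ] [ lambda ] = [ b ]

Solving the linear system:
  x*      = (0.4286, -0.3571)
  lambda* = (-3.2857)
  f(x*)   = 4.7143

x* = (0.4286, -0.3571), lambda* = (-3.2857)


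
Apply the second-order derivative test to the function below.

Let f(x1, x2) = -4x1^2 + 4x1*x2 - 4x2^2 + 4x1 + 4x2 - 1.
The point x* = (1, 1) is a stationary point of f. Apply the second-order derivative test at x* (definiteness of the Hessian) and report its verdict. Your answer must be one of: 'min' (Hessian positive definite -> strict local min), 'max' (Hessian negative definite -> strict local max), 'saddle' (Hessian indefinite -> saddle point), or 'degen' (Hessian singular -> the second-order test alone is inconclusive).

Compute the Hessian H = grad^2 f:
  H = [[-8, 4], [4, -8]]
Verify stationarity: grad f(x*) = H x* + g = (0, 0).
Eigenvalues of H: -12, -4.
Both eigenvalues < 0, so H is negative definite -> x* is a strict local max.

max


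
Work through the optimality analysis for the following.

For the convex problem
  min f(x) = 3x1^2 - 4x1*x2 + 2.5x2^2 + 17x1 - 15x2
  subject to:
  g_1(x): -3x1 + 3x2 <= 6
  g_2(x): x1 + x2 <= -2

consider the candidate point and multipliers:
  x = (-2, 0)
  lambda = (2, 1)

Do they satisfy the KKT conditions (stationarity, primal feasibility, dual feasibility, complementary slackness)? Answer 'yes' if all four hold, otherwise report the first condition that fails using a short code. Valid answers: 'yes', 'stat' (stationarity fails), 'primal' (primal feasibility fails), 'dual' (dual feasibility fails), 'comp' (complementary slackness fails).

Gradient of f: grad f(x) = Q x + c = (5, -7)
Constraint values g_i(x) = a_i^T x - b_i:
  g_1((-2, 0)) = 0
  g_2((-2, 0)) = 0
Stationarity residual: grad f(x) + sum_i lambda_i a_i = (0, 0)
  -> stationarity OK
Primal feasibility (all g_i <= 0): OK
Dual feasibility (all lambda_i >= 0): OK
Complementary slackness (lambda_i * g_i(x) = 0 for all i): OK

Verdict: yes, KKT holds.

yes


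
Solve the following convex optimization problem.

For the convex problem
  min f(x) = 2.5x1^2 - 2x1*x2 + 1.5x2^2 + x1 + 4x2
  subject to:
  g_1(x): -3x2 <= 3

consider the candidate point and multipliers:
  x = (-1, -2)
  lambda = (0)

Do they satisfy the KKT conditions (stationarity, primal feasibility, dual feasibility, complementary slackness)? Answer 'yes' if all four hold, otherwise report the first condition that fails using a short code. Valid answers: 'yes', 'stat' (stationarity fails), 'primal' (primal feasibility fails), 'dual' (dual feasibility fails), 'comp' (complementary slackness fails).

Gradient of f: grad f(x) = Q x + c = (0, 0)
Constraint values g_i(x) = a_i^T x - b_i:
  g_1((-1, -2)) = 3
Stationarity residual: grad f(x) + sum_i lambda_i a_i = (0, 0)
  -> stationarity OK
Primal feasibility (all g_i <= 0): FAILS
Dual feasibility (all lambda_i >= 0): OK
Complementary slackness (lambda_i * g_i(x) = 0 for all i): OK

Verdict: the first failing condition is primal_feasibility -> primal.

primal


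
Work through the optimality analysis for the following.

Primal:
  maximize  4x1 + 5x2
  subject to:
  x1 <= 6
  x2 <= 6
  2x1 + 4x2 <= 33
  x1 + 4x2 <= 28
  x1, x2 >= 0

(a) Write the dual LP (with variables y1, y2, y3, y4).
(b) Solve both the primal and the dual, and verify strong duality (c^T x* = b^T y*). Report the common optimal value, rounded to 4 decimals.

The standard primal-dual pair for 'max c^T x s.t. A x <= b, x >= 0' is:
  Dual:  min b^T y  s.t.  A^T y >= c,  y >= 0.

So the dual LP is:
  minimize  6y1 + 6y2 + 33y3 + 28y4
  subject to:
    y1 + 2y3 + y4 >= 4
    y2 + 4y3 + 4y4 >= 5
    y1, y2, y3, y4 >= 0

Solving the primal: x* = (6, 5.25).
  primal value c^T x* = 50.25.
Solving the dual: y* = (1.5, 0, 1.25, 0).
  dual value b^T y* = 50.25.
Strong duality: c^T x* = b^T y*. Confirmed.

50.25


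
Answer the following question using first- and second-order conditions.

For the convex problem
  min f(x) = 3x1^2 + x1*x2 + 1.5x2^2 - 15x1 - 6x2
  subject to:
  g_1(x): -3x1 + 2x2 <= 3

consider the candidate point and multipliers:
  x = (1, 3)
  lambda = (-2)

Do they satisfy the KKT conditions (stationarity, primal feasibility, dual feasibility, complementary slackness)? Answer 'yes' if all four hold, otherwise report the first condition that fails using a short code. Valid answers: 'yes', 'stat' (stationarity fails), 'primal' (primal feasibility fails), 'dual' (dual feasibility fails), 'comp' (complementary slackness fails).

Gradient of f: grad f(x) = Q x + c = (-6, 4)
Constraint values g_i(x) = a_i^T x - b_i:
  g_1((1, 3)) = 0
Stationarity residual: grad f(x) + sum_i lambda_i a_i = (0, 0)
  -> stationarity OK
Primal feasibility (all g_i <= 0): OK
Dual feasibility (all lambda_i >= 0): FAILS
Complementary slackness (lambda_i * g_i(x) = 0 for all i): OK

Verdict: the first failing condition is dual_feasibility -> dual.

dual


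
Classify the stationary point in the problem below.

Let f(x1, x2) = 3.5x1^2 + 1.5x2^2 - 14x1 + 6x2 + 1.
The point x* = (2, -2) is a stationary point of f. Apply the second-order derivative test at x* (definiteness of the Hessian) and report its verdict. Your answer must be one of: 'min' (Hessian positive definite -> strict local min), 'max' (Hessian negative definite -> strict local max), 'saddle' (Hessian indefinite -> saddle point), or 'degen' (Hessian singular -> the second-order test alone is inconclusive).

Compute the Hessian H = grad^2 f:
  H = [[7, 0], [0, 3]]
Verify stationarity: grad f(x*) = H x* + g = (0, 0).
Eigenvalues of H: 3, 7.
Both eigenvalues > 0, so H is positive definite -> x* is a strict local min.

min


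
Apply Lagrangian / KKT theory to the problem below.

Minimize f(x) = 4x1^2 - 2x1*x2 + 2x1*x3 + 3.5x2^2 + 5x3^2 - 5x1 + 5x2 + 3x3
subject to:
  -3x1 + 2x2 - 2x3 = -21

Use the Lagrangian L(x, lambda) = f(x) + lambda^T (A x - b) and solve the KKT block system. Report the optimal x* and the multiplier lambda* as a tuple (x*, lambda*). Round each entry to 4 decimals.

Form the Lagrangian:
  L(x, lambda) = (1/2) x^T Q x + c^T x + lambda^T (A x - b)
Stationarity (grad_x L = 0): Q x + c + A^T lambda = 0.
Primal feasibility: A x = b.

This gives the KKT block system:
  [ Q   A^T ] [ x     ]   [-c ]
  [ A    0  ] [ lambda ] = [ b ]

Solving the linear system:
  x*      = (4.1097, -3.0209, 1.3146)
  lambda* = (12.1828)
  f(x*)   = 112.0646

x* = (4.1097, -3.0209, 1.3146), lambda* = (12.1828)


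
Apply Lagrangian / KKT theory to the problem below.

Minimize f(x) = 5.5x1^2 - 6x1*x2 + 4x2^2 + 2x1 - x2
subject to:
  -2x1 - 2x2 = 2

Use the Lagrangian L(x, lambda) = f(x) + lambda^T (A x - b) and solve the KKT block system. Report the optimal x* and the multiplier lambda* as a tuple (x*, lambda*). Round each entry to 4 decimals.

Form the Lagrangian:
  L(x, lambda) = (1/2) x^T Q x + c^T x + lambda^T (A x - b)
Stationarity (grad_x L = 0): Q x + c + A^T lambda = 0.
Primal feasibility: A x = b.

This gives the KKT block system:
  [ Q   A^T ] [ x     ]   [-c ]
  [ A    0  ] [ lambda ] = [ b ]

Solving the linear system:
  x*      = (-0.5484, -0.4516)
  lambda* = (-0.6613)
  f(x*)   = 0.3387

x* = (-0.5484, -0.4516), lambda* = (-0.6613)
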